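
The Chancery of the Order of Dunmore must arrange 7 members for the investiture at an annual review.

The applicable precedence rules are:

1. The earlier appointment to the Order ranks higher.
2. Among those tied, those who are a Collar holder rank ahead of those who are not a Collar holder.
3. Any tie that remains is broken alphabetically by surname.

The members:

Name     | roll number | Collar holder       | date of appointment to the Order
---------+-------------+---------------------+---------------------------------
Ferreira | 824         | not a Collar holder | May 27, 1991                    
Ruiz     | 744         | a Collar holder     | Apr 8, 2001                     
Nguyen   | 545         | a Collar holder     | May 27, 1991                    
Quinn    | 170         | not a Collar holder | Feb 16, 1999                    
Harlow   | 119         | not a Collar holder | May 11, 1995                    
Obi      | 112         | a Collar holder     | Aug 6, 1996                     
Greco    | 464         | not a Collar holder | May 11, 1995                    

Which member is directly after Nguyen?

By date of appointment to the Order (earlier first): Nguyen and Ferreira (both May 27, 1991); then Greco and Harlow (both May 11, 1995); then Obi (Aug 6, 1996); then Quinn (Feb 16, 1999); then Ruiz (Apr 8, 2001).
Among Nguyen and Ferreira, a Collar holder before not a Collar holder: Nguyen (a Collar holder) before Ferreira (not a Collar holder).
Greco and Harlow are each not a Collar holder, so the next rule applies.
Among Greco and Harlow, alphabetically by surname: Greco before Harlow.
Order: Nguyen, Ferreira, Greco, Harlow, Obi, Quinn, Ruiz.

Ferreira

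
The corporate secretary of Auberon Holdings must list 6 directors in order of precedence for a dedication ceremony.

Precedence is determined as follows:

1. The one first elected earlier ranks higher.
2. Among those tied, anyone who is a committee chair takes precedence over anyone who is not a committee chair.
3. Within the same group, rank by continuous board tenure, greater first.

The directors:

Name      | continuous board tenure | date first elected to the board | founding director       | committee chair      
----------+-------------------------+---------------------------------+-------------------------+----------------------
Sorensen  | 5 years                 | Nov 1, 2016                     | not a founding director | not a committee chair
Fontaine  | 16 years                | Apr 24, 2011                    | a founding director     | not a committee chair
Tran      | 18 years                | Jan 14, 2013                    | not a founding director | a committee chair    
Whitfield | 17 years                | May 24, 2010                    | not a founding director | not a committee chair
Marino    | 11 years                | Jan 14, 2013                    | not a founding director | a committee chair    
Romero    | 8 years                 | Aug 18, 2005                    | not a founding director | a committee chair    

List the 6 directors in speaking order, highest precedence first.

Romero, Whitfield, Fontaine, Tran, Marino, Sorensen

By date first elected to the board (earlier first): Romero (Aug 18, 2005); then Whitfield (May 24, 2010); then Fontaine (Apr 24, 2011); then Tran and Marino (both Jan 14, 2013); then Sorensen (Nov 1, 2016).
Tran and Marino are each a committee chair, so the next rule applies.
Among Tran and Marino, by continuous board tenure (higher first): Tran (18 years) before Marino (11 years).
Full order: Romero, Whitfield, Fontaine, Tran, Marino, Sorensen.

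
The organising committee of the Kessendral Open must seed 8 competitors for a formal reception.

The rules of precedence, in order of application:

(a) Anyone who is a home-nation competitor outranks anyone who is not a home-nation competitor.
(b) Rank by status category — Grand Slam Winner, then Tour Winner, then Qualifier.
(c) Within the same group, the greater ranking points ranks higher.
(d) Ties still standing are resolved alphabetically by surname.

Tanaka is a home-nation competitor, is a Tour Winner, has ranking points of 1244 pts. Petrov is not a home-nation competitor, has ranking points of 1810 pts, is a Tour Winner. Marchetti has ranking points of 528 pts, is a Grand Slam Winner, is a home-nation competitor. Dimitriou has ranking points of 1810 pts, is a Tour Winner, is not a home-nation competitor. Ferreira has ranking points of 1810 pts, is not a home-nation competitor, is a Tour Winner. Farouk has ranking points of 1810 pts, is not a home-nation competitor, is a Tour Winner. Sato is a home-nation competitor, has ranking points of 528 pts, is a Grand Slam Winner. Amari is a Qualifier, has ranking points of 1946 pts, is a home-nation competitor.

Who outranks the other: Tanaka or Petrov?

By the first rule: Marchetti, Sato, Tanaka and Amari (each a home-nation competitor); then Dimitriou, Farouk, Ferreira and Petrov (each not a home-nation competitor).
Among Marchetti, Sato, Tanaka and Amari, by status category: Marchetti and Sato (Grand Slam Winner) before Tanaka (Tour Winner) before Amari (Qualifier).
Marchetti and Sato both have ranking points 528 pts, so the next rule applies.
Among Marchetti and Sato, alphabetically by surname: Marchetti before Sato.
Dimitriou, Farouk, Ferreira and Petrov are each Tour Winner, so the next rule applies.
Dimitriou, Farouk, Ferreira and Petrov all have ranking points 1810 pts, so the next rule applies.
Among Dimitriou, Farouk, Ferreira and Petrov, alphabetically by surname: Dimitriou before Farouk before Ferreira before Petrov.
So Tanaka takes precedence.

Tanaka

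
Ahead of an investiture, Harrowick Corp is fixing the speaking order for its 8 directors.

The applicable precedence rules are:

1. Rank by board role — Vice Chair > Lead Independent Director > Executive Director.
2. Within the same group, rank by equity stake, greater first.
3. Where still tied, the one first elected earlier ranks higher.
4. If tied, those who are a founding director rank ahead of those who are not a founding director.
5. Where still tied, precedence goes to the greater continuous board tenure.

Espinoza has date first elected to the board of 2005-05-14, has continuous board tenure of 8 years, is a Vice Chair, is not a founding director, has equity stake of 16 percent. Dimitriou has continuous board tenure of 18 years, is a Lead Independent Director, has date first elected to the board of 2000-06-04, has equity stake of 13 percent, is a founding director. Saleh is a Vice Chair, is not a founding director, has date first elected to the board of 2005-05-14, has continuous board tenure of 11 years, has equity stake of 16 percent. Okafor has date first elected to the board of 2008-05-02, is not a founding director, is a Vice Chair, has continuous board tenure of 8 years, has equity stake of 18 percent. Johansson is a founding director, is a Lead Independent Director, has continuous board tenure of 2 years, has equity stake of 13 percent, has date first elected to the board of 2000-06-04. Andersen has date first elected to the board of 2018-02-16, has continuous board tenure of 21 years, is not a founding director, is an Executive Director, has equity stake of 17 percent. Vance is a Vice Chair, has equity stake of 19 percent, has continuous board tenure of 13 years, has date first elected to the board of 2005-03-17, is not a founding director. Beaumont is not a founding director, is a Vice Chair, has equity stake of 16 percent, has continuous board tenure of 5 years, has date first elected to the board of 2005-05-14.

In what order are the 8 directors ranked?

Vance, Okafor, Saleh, Espinoza, Beaumont, Dimitriou, Johansson, Andersen

By board role: Vance, Okafor, Saleh, Espinoza and Beaumont (Vice Chair); then Dimitriou and Johansson (Lead Independent Director); then Andersen (Executive Director).
Among Vance, Okafor, Saleh, Espinoza and Beaumont, by equity stake (higher first): Vance (19 percent) before Okafor (18 percent) before Saleh, Espinoza and Beaumont (16 percent).
Saleh, Espinoza and Beaumont all have date first elected to the board 2005-05-14, so the next rule applies.
Saleh, Espinoza and Beaumont are each not a founding director, so the next rule applies.
Among Saleh, Espinoza and Beaumont, by continuous board tenure (higher first): Saleh (11 years) before Espinoza (8 years) before Beaumont (5 years).
Dimitriou and Johansson both have equity stake 13 percent, so the next rule applies.
Dimitriou and Johansson both have date first elected to the board 2000-06-04, so the next rule applies.
Dimitriou and Johansson are each a founding director, so the next rule applies.
Among Dimitriou and Johansson, by continuous board tenure (higher first): Dimitriou (18 years) before Johansson (2 years).
Full order: Vance, Okafor, Saleh, Espinoza, Beaumont, Dimitriou, Johansson, Andersen.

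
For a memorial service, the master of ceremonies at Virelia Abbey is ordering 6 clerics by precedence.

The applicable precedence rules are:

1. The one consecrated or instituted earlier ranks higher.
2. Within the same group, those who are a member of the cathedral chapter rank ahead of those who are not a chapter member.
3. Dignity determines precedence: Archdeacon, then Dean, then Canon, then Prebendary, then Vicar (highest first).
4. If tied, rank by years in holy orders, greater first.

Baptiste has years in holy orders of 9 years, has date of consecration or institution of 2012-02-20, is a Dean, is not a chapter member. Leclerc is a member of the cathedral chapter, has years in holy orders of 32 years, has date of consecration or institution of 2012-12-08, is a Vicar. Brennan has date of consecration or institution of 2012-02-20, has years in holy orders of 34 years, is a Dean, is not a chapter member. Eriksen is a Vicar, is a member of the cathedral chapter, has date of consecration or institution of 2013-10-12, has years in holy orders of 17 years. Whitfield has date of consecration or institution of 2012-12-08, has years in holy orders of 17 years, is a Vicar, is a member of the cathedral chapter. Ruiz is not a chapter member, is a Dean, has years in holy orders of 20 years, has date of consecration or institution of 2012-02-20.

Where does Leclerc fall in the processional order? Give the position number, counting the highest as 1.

4

By date of consecration or institution (earlier first): Brennan, Ruiz and Baptiste (each 2012-02-20); then Leclerc and Whitfield (both 2012-12-08); then Eriksen (2013-10-12).
Brennan, Ruiz and Baptiste are each not a chapter member, so the next rule applies.
Brennan, Ruiz and Baptiste are each Dean, so the next rule applies.
Among Brennan, Ruiz and Baptiste, by years in holy orders (higher first): Brennan (34 years) before Ruiz (20 years) before Baptiste (9 years).
Leclerc and Whitfield are each a member of the cathedral chapter, so the next rule applies.
Leclerc and Whitfield are each Vicar, so the next rule applies.
Among Leclerc and Whitfield, by years in holy orders (higher first): Leclerc (32 years) before Whitfield (17 years).
Order: Brennan, Ruiz, Baptiste, Leclerc, Whitfield, Eriksen. So position 4.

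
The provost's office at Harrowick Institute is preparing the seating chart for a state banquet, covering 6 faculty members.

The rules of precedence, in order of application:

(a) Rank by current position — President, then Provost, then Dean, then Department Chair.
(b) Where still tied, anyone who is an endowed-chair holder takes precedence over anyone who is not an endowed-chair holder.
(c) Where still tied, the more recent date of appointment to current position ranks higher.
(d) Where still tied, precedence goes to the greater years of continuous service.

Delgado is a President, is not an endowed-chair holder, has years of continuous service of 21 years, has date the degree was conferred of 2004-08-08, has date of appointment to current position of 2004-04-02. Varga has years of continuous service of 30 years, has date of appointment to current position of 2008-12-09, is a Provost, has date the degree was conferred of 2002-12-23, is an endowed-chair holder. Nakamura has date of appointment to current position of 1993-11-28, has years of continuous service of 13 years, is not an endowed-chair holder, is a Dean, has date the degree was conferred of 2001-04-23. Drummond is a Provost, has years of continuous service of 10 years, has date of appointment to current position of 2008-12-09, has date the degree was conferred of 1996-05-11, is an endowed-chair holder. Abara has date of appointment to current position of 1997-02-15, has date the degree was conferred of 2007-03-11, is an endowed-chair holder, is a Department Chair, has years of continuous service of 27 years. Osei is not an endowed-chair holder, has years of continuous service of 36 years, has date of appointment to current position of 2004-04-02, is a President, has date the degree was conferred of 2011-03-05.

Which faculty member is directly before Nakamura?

Drummond

By current position: Osei and Delgado (President); then Varga and Drummond (Provost); then Nakamura (Dean); then Abara (Department Chair).
Osei and Delgado are each not an endowed-chair holder, so the next rule applies.
Osei and Delgado both have date of appointment to current position 2004-04-02, so the next rule applies.
Among Osei and Delgado, by years of continuous service (higher first): Osei (36 years) before Delgado (21 years).
Varga and Drummond are each an endowed-chair holder, so the next rule applies.
Varga and Drummond both have date of appointment to current position 2008-12-09, so the next rule applies.
Among Varga and Drummond, by years of continuous service (higher first): Varga (30 years) before Drummond (10 years).
Order: Osei, Delgado, Varga, Drummond, Nakamura, Abara.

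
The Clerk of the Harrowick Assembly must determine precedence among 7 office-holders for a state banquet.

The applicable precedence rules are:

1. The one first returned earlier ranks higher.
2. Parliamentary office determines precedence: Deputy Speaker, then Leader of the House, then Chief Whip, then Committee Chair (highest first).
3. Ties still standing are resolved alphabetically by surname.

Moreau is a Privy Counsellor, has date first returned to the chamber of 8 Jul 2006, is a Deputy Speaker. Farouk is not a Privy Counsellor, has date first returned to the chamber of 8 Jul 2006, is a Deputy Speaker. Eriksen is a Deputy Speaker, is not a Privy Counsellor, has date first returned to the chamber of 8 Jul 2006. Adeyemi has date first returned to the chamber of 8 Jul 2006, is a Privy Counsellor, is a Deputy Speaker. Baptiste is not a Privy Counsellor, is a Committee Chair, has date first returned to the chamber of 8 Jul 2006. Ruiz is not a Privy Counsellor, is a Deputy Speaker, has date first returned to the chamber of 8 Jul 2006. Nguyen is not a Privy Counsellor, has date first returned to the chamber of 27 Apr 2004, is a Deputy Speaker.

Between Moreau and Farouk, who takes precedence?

By date first returned to the chamber (earlier first): Nguyen (27 Apr 2004); then Adeyemi, Eriksen, Farouk, Moreau, Ruiz and Baptiste (each 8 Jul 2006).
Among Adeyemi, Eriksen, Farouk, Moreau, Ruiz and Baptiste, by parliamentary office: Adeyemi, Eriksen, Farouk, Moreau and Ruiz (Deputy Speaker) before Baptiste (Committee Chair).
Among Adeyemi, Eriksen, Farouk, Moreau and Ruiz, alphabetically by surname: Adeyemi before Eriksen before Farouk before Moreau before Ruiz.
So Farouk takes precedence.

Farouk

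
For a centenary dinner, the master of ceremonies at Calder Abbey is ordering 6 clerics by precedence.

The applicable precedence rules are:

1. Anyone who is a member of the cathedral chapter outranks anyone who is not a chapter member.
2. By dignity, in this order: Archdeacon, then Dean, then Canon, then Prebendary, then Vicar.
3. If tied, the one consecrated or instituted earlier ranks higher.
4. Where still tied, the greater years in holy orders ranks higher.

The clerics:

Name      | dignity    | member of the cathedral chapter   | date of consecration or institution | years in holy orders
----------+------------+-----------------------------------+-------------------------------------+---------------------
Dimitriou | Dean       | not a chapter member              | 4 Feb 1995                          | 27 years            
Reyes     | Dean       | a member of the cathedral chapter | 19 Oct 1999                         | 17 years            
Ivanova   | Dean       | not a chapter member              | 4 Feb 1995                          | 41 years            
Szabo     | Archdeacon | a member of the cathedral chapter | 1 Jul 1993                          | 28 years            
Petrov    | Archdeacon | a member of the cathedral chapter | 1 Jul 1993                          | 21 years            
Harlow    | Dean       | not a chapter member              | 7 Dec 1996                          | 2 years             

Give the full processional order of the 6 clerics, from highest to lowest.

Szabo, Petrov, Reyes, Ivanova, Dimitriou, Harlow

By the first rule: Szabo, Petrov and Reyes (each a member of the cathedral chapter); then Ivanova, Dimitriou and Harlow (each not a chapter member).
Among Szabo, Petrov and Reyes, by dignity: Szabo and Petrov (Archdeacon) before Reyes (Dean).
Szabo and Petrov both have date of consecration or institution 1 Jul 1993, so the next rule applies.
Among Szabo and Petrov, by years in holy orders (higher first): Szabo (28 years) before Petrov (21 years).
Ivanova, Dimitriou and Harlow are each Dean, so the next rule applies.
Among Ivanova, Dimitriou and Harlow, by date of consecration or institution (earlier first): Ivanova and Dimitriou (4 Feb 1995) before Harlow (7 Dec 1996).
Among Ivanova and Dimitriou, by years in holy orders (higher first): Ivanova (41 years) before Dimitriou (27 years).
Full order: Szabo, Petrov, Reyes, Ivanova, Dimitriou, Harlow.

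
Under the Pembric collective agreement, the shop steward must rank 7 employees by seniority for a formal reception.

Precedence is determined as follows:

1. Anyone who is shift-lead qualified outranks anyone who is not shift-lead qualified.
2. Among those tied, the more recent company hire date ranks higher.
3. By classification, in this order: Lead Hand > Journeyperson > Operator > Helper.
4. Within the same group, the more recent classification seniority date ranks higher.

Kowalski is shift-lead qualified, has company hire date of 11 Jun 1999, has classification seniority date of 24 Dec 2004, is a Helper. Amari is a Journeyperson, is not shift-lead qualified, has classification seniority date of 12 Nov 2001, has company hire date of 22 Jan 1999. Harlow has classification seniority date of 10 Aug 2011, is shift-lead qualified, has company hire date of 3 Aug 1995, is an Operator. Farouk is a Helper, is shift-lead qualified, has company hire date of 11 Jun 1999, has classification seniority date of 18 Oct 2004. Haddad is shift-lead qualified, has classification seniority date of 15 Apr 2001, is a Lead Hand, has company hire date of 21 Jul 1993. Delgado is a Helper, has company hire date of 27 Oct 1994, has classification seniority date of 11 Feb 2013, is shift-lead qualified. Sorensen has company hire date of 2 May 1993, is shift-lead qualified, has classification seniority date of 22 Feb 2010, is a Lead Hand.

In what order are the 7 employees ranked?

By the first rule: Kowalski, Farouk, Harlow, Delgado, Haddad and Sorensen (each shift-lead qualified); then Amari (not shift-lead qualified).
Among Kowalski, Farouk, Harlow, Delgado, Haddad and Sorensen, by company hire date (later first): Kowalski and Farouk (11 Jun 1999) before Harlow (3 Aug 1995) before Delgado (27 Oct 1994) before Haddad (21 Jul 1993) before Sorensen (2 May 1993).
Kowalski and Farouk are each Helper, so the next rule applies.
Among Kowalski and Farouk, by classification seniority date (later first): Kowalski (24 Dec 2004) before Farouk (18 Oct 2004).
Full order: Kowalski, Farouk, Harlow, Delgado, Haddad, Sorensen, Amari.

Kowalski, Farouk, Harlow, Delgado, Haddad, Sorensen, Amari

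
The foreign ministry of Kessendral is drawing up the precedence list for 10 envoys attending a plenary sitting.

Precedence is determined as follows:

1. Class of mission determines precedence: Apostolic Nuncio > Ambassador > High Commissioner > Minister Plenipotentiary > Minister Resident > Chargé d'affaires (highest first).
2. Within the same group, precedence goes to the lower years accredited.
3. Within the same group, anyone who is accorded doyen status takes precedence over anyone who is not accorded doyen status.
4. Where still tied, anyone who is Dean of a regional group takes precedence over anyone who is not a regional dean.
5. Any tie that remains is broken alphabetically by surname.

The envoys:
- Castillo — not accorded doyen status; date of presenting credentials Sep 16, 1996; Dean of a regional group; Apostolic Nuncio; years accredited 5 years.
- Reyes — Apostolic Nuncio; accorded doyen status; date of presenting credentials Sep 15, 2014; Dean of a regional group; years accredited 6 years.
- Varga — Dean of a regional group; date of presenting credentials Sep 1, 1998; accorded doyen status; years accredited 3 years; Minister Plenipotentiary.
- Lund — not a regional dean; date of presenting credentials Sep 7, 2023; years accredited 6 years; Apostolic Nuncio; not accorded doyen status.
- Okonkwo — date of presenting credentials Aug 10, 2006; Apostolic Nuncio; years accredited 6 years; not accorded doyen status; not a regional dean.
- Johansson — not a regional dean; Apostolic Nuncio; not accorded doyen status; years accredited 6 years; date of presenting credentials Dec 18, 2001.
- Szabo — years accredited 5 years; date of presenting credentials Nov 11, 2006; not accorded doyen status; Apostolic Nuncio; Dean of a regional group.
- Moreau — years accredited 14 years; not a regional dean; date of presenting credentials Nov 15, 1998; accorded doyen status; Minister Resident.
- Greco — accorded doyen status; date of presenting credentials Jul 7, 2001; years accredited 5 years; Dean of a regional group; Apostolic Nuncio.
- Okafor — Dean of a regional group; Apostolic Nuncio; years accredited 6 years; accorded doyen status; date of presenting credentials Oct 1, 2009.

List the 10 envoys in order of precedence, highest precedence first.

Greco, Castillo, Szabo, Okafor, Reyes, Johansson, Lund, Okonkwo, Varga, Moreau

By class of mission: Greco, Castillo, Szabo, Okafor, Reyes, Johansson, Lund and Okonkwo (Apostolic Nuncio); then Varga (Minister Plenipotentiary); then Moreau (Minister Resident).
Among Greco, Castillo, Szabo, Okafor, Reyes, Johansson, Lund and Okonkwo, by years accredited (lower first): Greco, Castillo and Szabo (5 years) before Okafor, Reyes, Johansson, Lund and Okonkwo (6 years).
Among Greco, Castillo and Szabo, accorded doyen status before not accorded doyen status: Greco (accorded doyen status) before Castillo and Szabo (not accorded doyen status).
Castillo and Szabo are each Dean of a regional group, so the next rule applies.
Among Castillo and Szabo, alphabetically by surname: Castillo before Szabo.
Among Okafor, Reyes, Johansson, Lund and Okonkwo, accorded doyen status before not accorded doyen status: Okafor and Reyes (accorded doyen status) before Johansson, Lund and Okonkwo (not accorded doyen status).
Okafor and Reyes are each Dean of a regional group, so the next rule applies.
Among Okafor and Reyes, alphabetically by surname: Okafor before Reyes.
Johansson, Lund and Okonkwo are each not a regional dean, so the next rule applies.
Among Johansson, Lund and Okonkwo, alphabetically by surname: Johansson before Lund before Okonkwo.
Full order: Greco, Castillo, Szabo, Okafor, Reyes, Johansson, Lund, Okonkwo, Varga, Moreau.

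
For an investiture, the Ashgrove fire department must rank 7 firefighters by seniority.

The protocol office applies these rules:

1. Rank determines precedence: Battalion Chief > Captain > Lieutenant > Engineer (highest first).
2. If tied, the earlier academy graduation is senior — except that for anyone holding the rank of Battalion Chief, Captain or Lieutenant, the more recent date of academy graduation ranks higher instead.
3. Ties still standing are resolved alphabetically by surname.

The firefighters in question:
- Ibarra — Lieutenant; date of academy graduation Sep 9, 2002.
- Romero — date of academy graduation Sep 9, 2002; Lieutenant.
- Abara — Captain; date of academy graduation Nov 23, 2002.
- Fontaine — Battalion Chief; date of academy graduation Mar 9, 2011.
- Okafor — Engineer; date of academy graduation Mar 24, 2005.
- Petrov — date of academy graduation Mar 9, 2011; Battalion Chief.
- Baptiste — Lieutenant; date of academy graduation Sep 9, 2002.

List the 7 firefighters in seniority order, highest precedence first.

Fontaine, Petrov, Abara, Baptiste, Ibarra, Romero, Okafor

By rank: Fontaine and Petrov (Battalion Chief); then Abara (Captain); then Baptiste, Ibarra and Romero (Lieutenant); then Okafor (Engineer).
Fontaine and Petrov both have date of academy graduation Mar 9, 2011, so the next rule applies.
Among Fontaine and Petrov, alphabetically by surname: Fontaine before Petrov.
Baptiste, Ibarra and Romero all have date of academy graduation Sep 9, 2002, so the next rule applies.
Among Baptiste, Ibarra and Romero, alphabetically by surname: Baptiste before Ibarra before Romero.
Full order: Fontaine, Petrov, Abara, Baptiste, Ibarra, Romero, Okafor.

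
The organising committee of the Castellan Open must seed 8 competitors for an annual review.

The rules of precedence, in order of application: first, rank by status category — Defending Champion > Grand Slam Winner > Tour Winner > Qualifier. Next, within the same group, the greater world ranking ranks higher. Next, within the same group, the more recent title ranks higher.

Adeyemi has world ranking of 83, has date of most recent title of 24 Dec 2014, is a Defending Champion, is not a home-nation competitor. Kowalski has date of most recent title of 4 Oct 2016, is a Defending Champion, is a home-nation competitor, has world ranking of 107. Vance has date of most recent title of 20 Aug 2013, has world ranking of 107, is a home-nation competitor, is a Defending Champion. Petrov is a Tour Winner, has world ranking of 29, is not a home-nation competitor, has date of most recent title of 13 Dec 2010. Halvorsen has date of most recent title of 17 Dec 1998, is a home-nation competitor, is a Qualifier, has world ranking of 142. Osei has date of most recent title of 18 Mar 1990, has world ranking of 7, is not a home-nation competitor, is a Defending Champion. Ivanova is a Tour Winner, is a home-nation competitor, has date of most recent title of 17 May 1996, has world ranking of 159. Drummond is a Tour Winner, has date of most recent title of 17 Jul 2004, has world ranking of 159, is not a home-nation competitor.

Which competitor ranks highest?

Kowalski

By status category: Kowalski, Vance, Adeyemi and Osei (Defending Champion); then Drummond, Ivanova and Petrov (Tour Winner); then Halvorsen (Qualifier).
Among Kowalski, Vance, Adeyemi and Osei, by world ranking (higher first): Kowalski and Vance (107) before Adeyemi (83) before Osei (7).
Among Kowalski and Vance, by date of most recent title (later first): Kowalski (4 Oct 2016) before Vance (20 Aug 2013).
Among Drummond, Ivanova and Petrov, by world ranking (higher first): Drummond and Ivanova (159) before Petrov (29).
Among Drummond and Ivanova, by date of most recent title (later first): Drummond (17 Jul 2004) before Ivanova (17 May 1996).
Order: Kowalski, Vance, Adeyemi, Osei, Drummond, Ivanova, Petrov, Halvorsen.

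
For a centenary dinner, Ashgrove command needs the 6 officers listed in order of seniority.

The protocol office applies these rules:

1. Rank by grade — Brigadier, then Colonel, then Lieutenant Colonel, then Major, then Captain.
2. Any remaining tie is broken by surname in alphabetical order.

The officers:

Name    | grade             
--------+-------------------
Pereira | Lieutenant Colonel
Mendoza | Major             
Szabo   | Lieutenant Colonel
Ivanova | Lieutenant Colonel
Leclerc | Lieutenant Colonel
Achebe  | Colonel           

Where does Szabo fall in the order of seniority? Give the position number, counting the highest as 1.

By grade: Achebe (Colonel); then Ivanova, Leclerc, Pereira and Szabo (Lieutenant Colonel); then Mendoza (Major).
Among Ivanova, Leclerc, Pereira and Szabo, alphabetically by surname: Ivanova before Leclerc before Pereira before Szabo.
Order: Achebe, Ivanova, Leclerc, Pereira, Szabo, Mendoza. So position 5.

5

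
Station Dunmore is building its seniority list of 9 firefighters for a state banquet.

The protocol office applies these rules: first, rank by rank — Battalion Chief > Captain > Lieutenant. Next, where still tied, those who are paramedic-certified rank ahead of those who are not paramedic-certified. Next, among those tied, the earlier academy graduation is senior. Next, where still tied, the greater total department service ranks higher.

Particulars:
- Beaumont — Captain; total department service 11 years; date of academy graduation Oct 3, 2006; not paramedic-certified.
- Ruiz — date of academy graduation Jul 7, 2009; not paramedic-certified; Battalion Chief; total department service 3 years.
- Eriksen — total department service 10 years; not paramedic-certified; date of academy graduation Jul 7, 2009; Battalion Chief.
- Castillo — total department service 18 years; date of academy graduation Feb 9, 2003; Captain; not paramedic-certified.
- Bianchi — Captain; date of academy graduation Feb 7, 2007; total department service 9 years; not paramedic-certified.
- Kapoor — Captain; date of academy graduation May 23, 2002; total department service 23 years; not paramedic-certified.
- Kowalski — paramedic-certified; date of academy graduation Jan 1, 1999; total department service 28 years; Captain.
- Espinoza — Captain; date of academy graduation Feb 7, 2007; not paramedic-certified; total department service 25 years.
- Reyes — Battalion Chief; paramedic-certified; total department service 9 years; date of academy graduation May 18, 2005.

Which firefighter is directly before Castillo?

Kapoor

By rank: Reyes, Eriksen and Ruiz (Battalion Chief); then Kowalski, Kapoor, Castillo, Beaumont, Espinoza and Bianchi (Captain).
Among Reyes, Eriksen and Ruiz, paramedic-certified before not paramedic-certified: Reyes (paramedic-certified) before Eriksen and Ruiz (not paramedic-certified).
Eriksen and Ruiz both have date of academy graduation Jul 7, 2009, so the next rule applies.
Among Eriksen and Ruiz, by total department service (higher first): Eriksen (10 years) before Ruiz (3 years).
Among Kowalski, Kapoor, Castillo, Beaumont, Espinoza and Bianchi, paramedic-certified before not paramedic-certified: Kowalski (paramedic-certified) before Kapoor, Castillo, Beaumont, Espinoza and Bianchi (not paramedic-certified).
Among Kapoor, Castillo, Beaumont, Espinoza and Bianchi, by date of academy graduation (earlier first): Kapoor (May 23, 2002) before Castillo (Feb 9, 2003) before Beaumont (Oct 3, 2006) before Espinoza and Bianchi (Feb 7, 2007).
Among Espinoza and Bianchi, by total department service (higher first): Espinoza (25 years) before Bianchi (9 years).
Order: Reyes, Eriksen, Ruiz, Kowalski, Kapoor, Castillo, Beaumont, Espinoza, Bianchi.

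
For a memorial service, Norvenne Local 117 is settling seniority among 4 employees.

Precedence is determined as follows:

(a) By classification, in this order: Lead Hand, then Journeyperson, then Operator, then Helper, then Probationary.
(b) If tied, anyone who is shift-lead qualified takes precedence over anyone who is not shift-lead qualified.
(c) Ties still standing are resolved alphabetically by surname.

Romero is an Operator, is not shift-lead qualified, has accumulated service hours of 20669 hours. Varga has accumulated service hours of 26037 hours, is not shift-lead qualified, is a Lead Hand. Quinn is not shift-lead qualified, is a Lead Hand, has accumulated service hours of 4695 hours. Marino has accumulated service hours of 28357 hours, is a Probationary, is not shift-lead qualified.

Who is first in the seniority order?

By classification: Quinn and Varga (Lead Hand); then Romero (Operator); then Marino (Probationary).
Quinn and Varga are each not shift-lead qualified, so the next rule applies.
Among Quinn and Varga, alphabetically by surname: Quinn before Varga.
Order: Quinn, Varga, Romero, Marino.

Quinn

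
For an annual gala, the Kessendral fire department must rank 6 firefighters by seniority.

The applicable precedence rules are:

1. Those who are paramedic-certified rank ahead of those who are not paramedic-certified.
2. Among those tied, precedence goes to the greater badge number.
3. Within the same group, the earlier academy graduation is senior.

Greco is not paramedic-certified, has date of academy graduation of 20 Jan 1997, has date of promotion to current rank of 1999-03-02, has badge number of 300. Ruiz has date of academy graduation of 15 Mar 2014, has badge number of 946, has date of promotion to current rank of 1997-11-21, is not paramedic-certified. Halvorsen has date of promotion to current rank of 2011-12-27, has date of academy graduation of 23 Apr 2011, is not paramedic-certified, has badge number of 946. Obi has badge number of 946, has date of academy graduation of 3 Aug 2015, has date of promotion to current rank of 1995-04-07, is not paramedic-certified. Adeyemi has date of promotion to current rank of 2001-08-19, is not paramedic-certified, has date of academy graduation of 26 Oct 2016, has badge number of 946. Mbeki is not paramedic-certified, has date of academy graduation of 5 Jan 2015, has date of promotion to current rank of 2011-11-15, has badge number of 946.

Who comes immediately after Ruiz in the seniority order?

Mbeki

By the first rule: Halvorsen, Ruiz, Mbeki, Obi, Adeyemi and Greco (each not paramedic-certified).
Among Halvorsen, Ruiz, Mbeki, Obi, Adeyemi and Greco, by badge number (higher first): Halvorsen, Ruiz, Mbeki, Obi and Adeyemi (946) before Greco (300).
Among Halvorsen, Ruiz, Mbeki, Obi and Adeyemi, by date of academy graduation (earlier first): Halvorsen (23 Apr 2011) before Ruiz (15 Mar 2014) before Mbeki (5 Jan 2015) before Obi (3 Aug 2015) before Adeyemi (26 Oct 2016).
Order: Halvorsen, Ruiz, Mbeki, Obi, Adeyemi, Greco.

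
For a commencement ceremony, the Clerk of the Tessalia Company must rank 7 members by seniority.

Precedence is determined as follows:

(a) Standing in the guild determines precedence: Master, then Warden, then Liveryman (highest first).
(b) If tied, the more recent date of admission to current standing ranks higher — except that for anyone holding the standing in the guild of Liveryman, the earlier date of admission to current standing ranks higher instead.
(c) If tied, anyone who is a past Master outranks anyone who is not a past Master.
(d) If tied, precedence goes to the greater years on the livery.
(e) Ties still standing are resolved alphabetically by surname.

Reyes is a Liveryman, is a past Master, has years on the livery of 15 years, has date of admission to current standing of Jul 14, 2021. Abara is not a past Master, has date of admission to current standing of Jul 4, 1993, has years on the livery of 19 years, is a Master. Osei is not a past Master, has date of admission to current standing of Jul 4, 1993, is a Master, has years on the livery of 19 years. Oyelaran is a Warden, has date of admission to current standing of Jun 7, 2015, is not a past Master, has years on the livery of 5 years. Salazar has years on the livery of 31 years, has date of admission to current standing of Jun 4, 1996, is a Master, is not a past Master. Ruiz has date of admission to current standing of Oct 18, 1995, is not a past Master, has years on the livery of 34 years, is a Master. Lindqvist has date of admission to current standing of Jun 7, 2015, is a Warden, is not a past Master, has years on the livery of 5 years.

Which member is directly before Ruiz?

By standing in the guild: Salazar, Ruiz, Abara and Osei (Master); then Lindqvist and Oyelaran (Warden); then Reyes (Liveryman).
Among Salazar, Ruiz, Abara and Osei, by date of admission to current standing (later first): Salazar (Jun 4, 1996) before Ruiz (Oct 18, 1995) before Abara and Osei (Jul 4, 1993).
Abara and Osei are each not a past Master, so the next rule applies.
Abara and Osei both have years on the livery 19 years, so the next rule applies.
Among Abara and Osei, alphabetically by surname: Abara before Osei.
Lindqvist and Oyelaran both have date of admission to current standing Jun 7, 2015, so the next rule applies.
Lindqvist and Oyelaran are each not a past Master, so the next rule applies.
Lindqvist and Oyelaran both have years on the livery 5 years, so the next rule applies.
Among Lindqvist and Oyelaran, alphabetically by surname: Lindqvist before Oyelaran.
Order: Salazar, Ruiz, Abara, Osei, Lindqvist, Oyelaran, Reyes.

Salazar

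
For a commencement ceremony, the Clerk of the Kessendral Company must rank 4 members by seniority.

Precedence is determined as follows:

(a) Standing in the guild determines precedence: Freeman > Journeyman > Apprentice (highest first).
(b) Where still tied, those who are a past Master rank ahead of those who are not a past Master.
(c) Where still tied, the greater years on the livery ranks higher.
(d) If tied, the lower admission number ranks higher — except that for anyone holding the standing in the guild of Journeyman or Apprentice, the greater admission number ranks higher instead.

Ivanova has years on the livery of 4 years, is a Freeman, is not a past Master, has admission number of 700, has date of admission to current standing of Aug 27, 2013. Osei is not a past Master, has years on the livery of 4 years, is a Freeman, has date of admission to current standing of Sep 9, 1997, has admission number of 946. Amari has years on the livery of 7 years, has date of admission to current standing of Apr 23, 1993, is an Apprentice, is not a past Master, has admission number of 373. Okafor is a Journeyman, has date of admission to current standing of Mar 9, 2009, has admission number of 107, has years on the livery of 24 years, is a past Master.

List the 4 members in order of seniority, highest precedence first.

By standing in the guild: Ivanova and Osei (Freeman); then Okafor (Journeyman); then Amari (Apprentice).
Ivanova and Osei are each not a past Master, so the next rule applies.
Ivanova and Osei both have years on the livery 4 years, so the next rule applies.
Among Ivanova and Osei, by admission number (lower first): Ivanova (700) before Osei (946).
Full order: Ivanova, Osei, Okafor, Amari.

Ivanova, Osei, Okafor, Amari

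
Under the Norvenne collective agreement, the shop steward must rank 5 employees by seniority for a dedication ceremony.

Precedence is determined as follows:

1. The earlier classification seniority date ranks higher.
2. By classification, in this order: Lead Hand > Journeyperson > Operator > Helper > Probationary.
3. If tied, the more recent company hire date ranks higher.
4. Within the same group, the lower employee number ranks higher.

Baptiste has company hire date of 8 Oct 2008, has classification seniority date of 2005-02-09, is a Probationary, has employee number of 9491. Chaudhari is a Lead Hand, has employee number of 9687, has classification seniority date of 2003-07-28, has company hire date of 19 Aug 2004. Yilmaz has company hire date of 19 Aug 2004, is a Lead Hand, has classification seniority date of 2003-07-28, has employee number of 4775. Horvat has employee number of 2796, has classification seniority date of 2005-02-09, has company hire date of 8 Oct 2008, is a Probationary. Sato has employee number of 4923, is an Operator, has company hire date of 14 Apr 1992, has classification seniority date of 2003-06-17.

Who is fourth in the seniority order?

By classification seniority date (earlier first): Sato (2003-06-17); then Yilmaz and Chaudhari (both 2003-07-28); then Horvat and Baptiste (both 2005-02-09).
Yilmaz and Chaudhari are each Lead Hand, so the next rule applies.
Yilmaz and Chaudhari both have company hire date 19 Aug 2004, so the next rule applies.
Among Yilmaz and Chaudhari, by employee number (lower first): Yilmaz (4775) before Chaudhari (9687).
Horvat and Baptiste are each Probationary, so the next rule applies.
Horvat and Baptiste both have company hire date 8 Oct 2008, so the next rule applies.
Among Horvat and Baptiste, by employee number (lower first): Horvat (2796) before Baptiste (9491).
Order: Sato, Yilmaz, Chaudhari, Horvat, Baptiste.

Horvat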